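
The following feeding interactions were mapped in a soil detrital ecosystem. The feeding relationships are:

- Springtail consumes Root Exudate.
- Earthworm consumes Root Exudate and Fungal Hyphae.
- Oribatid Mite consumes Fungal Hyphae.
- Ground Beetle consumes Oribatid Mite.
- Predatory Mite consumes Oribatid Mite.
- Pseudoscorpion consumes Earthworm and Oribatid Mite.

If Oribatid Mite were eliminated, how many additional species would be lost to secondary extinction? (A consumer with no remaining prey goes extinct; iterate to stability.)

2

Remove Oribatid Mite.
Round 1: Ground Beetle (all prey gone), Predatory Mite (all prey gone) → extinct.
No further losses. Total secondary extinctions: 2.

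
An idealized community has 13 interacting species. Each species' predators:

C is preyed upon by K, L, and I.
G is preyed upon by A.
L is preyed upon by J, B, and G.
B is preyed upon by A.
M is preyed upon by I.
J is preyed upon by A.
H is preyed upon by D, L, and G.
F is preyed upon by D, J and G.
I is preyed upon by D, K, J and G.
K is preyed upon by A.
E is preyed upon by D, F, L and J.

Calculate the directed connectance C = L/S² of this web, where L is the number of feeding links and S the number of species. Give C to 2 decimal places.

The web has S = 13 species and L = 25 feeding links.
C = L / S² = 25 / 169 = 0.1479 ≈ 0.15.

C = 0.15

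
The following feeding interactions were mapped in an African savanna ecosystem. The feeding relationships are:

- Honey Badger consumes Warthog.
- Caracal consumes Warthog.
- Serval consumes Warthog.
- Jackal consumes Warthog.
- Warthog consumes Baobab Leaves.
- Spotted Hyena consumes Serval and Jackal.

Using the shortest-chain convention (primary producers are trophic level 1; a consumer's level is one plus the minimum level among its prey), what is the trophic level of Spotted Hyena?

Trophic level 4

Baobab Leaves is a producer → level 1.
Warthog eats Baobab Leaves → level 2.
Jackal eats Warthog → level 3.
Spotted Hyena eats Jackal → level 4.
No prey of Spotted Hyena is below level 3, so 4 is the minimum.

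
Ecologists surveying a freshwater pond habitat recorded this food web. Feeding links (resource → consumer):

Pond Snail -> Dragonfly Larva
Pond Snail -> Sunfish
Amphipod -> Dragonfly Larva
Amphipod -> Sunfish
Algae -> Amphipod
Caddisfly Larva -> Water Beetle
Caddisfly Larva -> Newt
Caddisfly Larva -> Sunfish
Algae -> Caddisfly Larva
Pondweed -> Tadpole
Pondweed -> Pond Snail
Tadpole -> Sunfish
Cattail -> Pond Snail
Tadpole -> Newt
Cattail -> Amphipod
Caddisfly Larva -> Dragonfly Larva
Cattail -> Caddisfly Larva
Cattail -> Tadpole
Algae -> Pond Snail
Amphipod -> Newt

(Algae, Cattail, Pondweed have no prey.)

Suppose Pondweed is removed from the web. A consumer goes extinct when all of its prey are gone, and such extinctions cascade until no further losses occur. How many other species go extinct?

Remove Pondweed.
Every predator of it retains at least one other prey: Pond Snail still has Algae, Cattail; Tadpole still has Cattail.
No consumer loses all prey, so no secondary extinctions occur.

0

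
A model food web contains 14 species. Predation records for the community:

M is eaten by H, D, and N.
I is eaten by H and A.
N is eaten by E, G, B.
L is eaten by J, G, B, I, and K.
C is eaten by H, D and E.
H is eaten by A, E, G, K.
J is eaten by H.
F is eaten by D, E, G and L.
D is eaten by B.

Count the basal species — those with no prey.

Basal species (no prey listed): M, F, C.
Count: 3.

3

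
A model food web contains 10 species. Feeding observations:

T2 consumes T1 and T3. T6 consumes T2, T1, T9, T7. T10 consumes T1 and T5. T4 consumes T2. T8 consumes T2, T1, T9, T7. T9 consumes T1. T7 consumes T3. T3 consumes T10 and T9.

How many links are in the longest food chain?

4 links

One longest chain: T1 → T9 → T3 → T7 → T6.
It has 5 species and 4 links.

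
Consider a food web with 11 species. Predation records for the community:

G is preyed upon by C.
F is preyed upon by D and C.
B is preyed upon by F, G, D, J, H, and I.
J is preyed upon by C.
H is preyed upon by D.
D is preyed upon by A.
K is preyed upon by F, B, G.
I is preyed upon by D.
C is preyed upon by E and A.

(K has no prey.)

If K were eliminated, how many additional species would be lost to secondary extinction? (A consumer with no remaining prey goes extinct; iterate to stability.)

Remove K.
Round 1: B (all prey gone) → extinct.
Round 2: I (all prey gone), J (all prey gone), H (all prey gone), G (all prey gone), F (all prey gone) → extinct.
Round 3: D (all prey gone), C (all prey gone) → extinct.
Round 4: A (all prey gone), E (all prey gone) → extinct.
No further losses. Total secondary extinctions: 10.

10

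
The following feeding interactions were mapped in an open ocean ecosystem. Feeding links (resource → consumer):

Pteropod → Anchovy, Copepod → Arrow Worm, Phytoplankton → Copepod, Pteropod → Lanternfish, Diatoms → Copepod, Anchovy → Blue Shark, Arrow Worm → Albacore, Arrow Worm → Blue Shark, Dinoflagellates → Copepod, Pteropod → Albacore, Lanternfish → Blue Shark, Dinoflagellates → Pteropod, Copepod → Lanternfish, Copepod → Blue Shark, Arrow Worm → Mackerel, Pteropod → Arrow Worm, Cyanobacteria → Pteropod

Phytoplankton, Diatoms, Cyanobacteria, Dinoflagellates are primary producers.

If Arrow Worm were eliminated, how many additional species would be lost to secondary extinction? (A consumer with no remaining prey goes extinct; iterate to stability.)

1

Remove Arrow Worm.
Round 1: Mackerel (all prey gone) → extinct.
No further losses. Total secondary extinctions: 1.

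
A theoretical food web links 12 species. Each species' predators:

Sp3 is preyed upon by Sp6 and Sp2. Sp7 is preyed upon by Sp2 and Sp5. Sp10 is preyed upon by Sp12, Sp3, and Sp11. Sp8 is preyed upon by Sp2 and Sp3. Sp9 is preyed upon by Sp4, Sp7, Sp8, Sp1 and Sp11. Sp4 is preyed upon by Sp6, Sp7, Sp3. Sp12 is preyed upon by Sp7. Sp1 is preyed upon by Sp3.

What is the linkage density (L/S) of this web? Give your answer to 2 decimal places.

L/S = 1.58

There are L = 19 links among S = 12 species.
L/S = 19/12 = 1.5833 ≈ 1.58.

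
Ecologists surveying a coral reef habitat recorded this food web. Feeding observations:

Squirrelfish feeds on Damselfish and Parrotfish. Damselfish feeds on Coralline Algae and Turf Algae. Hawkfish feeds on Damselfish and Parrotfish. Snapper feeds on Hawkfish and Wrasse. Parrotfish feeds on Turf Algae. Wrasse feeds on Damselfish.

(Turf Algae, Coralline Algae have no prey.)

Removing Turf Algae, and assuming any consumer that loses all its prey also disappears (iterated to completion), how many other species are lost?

Remove Turf Algae.
Round 1: Parrotfish (all prey gone) → extinct.
No further losses. Total secondary extinctions: 1.

1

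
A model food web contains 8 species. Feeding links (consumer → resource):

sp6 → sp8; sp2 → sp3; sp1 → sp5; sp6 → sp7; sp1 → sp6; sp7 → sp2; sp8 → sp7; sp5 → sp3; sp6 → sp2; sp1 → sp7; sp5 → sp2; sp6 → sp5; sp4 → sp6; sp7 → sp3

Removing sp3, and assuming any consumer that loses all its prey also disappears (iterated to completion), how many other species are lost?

Remove sp3.
Round 1: sp2 (all prey gone) → extinct.
Round 2: sp7 (all prey gone), sp5 (all prey gone) → extinct.
Round 3: sp8 (all prey gone) → extinct.
Round 4: sp6 (all prey gone) → extinct.
Round 5: sp1 (all prey gone), sp4 (all prey gone) → extinct.
No further losses. Total secondary extinctions: 7.

7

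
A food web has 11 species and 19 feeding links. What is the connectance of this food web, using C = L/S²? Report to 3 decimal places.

C = 0.157

The web has S = 11 species and L = 19 feeding links.
C = L / S² = 19 / 121 = 0.1570 ≈ 0.157.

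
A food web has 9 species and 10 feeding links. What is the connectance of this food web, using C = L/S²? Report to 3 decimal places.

The web has S = 9 species and L = 10 feeding links.
C = L / S² = 10 / 81 = 0.1235 ≈ 0.123.

C = 0.123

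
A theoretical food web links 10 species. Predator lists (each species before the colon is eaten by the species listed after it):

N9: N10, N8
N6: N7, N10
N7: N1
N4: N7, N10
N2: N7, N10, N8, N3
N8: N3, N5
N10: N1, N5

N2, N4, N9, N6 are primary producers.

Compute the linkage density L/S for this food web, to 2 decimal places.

There are L = 15 links among S = 10 species.
L/S = 15/10 = 1.5000 ≈ 1.50.

L/S = 1.50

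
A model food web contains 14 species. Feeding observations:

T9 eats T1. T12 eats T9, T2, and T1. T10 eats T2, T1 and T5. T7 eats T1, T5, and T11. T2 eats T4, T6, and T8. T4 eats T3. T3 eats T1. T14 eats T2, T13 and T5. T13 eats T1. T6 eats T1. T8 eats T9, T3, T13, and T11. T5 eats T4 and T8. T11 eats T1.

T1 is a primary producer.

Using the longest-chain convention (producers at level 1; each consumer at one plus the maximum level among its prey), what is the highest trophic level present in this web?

Producers (level 1): T1.
T1 → T3 → T4 → T5 → T10 gives T10 level 5.
No species has a prey at level 5, so no species reaches level 6.

5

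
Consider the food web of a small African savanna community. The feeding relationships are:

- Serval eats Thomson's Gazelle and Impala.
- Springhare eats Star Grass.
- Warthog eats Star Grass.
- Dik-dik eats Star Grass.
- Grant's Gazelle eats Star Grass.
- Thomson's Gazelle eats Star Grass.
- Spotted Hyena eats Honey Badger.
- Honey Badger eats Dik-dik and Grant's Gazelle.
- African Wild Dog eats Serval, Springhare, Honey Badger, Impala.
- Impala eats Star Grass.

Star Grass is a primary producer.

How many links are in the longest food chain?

3 links

One longest chain: Star Grass → Grant's Gazelle → Honey Badger → African Wild Dog.
It has 4 species and 3 links.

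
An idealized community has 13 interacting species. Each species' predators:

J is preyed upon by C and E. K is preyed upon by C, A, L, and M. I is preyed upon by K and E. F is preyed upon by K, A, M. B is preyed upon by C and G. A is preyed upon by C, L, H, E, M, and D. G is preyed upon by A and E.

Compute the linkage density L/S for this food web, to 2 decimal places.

There are L = 21 links among S = 13 species.
L/S = 21/13 = 1.6154 ≈ 1.62.

L/S = 1.62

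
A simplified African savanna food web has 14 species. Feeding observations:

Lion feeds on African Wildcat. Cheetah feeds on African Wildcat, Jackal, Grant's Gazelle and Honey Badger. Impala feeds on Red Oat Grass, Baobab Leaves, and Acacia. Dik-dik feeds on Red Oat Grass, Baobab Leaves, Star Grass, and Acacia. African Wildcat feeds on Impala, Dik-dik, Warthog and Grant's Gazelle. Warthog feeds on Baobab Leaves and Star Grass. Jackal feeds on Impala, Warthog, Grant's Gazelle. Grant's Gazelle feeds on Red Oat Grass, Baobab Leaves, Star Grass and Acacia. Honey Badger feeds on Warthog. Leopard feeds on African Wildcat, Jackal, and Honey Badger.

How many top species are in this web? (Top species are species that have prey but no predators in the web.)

3

Top species (has prey, but nothing eats it): Cheetah, Lion, Leopard.
Count: 3.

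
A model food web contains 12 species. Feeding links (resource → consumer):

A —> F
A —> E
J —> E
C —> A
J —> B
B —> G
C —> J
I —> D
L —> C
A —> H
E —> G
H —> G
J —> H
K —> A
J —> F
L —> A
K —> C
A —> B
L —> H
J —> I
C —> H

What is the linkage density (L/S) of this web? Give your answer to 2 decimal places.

There are L = 21 links among S = 12 species.
L/S = 21/12 = 1.7500 ≈ 1.75.

L/S = 1.75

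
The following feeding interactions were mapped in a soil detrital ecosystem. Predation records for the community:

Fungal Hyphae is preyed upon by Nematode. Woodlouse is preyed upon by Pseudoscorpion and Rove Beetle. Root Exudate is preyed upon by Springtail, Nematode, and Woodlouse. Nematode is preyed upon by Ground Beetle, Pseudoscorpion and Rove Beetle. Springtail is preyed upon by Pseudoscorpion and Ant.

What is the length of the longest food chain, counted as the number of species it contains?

3 species

One longest chain: Root Exudate → Nematode → Ground Beetle.
It has 3 species and 2 links.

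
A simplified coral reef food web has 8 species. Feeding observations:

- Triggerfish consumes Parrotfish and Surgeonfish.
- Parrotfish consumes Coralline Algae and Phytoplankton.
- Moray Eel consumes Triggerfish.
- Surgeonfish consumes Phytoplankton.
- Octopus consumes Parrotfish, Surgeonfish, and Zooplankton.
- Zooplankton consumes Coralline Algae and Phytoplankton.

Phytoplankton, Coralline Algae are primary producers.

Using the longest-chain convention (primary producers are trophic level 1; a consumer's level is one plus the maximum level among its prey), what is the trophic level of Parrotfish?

Phytoplankton is a producer → level 1.
Parrotfish eats Phytoplankton (level 1); other prey at levels: Coralline Algae 1 → level 2.

Trophic level 2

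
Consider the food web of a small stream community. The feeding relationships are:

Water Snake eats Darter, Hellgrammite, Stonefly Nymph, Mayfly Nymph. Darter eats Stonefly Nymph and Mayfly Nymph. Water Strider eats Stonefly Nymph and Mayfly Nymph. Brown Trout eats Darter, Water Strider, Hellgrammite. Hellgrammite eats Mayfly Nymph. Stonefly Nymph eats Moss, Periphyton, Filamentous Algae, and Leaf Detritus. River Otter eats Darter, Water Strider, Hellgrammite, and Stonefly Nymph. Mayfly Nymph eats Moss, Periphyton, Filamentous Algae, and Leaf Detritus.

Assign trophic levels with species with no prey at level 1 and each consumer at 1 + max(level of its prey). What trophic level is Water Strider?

Trophic level 3

Leaf Detritus has no prey (basal) → level 1.
Mayfly Nymph eats Leaf Detritus (level 1); other prey at levels: Periphyton 1, Moss 1, Filamentous Algae 1 → level 2.
Water Strider eats Mayfly Nymph (level 2); other prey at levels: Stonefly Nymph 2 → level 3.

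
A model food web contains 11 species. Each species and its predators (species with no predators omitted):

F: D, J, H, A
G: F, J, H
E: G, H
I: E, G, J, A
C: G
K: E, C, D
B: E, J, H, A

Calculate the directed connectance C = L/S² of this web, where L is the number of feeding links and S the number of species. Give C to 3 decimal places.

The web has S = 11 species and L = 21 feeding links.
C = L / S² = 21 / 121 = 0.1736 ≈ 0.174.

C = 0.174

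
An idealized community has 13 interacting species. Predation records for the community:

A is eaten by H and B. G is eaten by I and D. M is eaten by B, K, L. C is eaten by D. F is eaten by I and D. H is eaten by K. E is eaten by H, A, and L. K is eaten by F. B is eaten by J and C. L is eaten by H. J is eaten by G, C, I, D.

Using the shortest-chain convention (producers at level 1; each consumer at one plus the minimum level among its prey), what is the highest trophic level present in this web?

4

Producers (level 1): M, E.
Following each consumer down to its lowest-level prey: M → B → C → D (levels 1 through 4).
All prey of D (C 3, F 3, J 3, G 4) are at level 3 or above, so D is at level 1 + 3 = 4.
Every consumer has at least one prey at level 3 or below, so none exceeds level 4.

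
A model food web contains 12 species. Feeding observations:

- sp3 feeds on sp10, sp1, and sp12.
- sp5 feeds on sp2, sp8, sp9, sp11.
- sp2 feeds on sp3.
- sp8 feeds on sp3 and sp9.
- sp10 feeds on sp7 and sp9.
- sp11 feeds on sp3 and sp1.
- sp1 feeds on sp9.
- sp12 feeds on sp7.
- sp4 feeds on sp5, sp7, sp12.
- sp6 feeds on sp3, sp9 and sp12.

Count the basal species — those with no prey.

Basal species (no prey listed): sp7, sp9.
Count: 2.

2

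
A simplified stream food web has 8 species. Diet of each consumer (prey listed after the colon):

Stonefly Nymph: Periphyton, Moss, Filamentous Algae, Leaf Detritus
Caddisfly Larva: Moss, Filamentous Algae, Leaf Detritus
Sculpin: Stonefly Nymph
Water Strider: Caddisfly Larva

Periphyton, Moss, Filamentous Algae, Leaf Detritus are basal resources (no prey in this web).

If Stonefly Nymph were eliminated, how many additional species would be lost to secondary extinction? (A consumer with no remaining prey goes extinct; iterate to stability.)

Remove Stonefly Nymph.
Round 1: Sculpin (all prey gone) → extinct.
No further losses. Total secondary extinctions: 1.

1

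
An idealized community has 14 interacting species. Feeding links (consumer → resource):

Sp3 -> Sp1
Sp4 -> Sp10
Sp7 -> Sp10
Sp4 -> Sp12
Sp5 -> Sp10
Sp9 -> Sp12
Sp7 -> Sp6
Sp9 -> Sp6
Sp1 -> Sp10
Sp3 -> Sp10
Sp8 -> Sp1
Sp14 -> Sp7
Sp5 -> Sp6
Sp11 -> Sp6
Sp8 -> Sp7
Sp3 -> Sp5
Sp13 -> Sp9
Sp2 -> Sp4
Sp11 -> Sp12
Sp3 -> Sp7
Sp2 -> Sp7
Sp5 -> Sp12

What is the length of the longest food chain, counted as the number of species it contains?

3 species

One longest chain: Sp6 → Sp7 → Sp8.
It has 3 species and 2 links.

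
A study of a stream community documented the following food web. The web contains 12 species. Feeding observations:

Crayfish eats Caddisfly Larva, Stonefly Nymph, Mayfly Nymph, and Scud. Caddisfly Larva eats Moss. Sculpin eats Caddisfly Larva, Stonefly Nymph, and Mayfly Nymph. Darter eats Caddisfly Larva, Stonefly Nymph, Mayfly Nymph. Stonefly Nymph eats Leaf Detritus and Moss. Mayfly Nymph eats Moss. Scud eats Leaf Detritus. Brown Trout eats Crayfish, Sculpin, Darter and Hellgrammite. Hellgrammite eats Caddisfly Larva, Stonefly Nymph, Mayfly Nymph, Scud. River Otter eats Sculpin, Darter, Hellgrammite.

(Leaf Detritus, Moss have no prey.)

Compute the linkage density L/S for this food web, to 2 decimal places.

There are L = 26 links among S = 12 species.
L/S = 26/12 = 2.1667 ≈ 2.17.

L/S = 2.17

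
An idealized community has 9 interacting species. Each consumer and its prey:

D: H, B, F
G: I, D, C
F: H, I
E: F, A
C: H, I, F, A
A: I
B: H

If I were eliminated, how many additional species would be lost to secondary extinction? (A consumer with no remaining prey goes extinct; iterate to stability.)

1

Remove I.
Round 1: A (all prey gone) → extinct.
No further losses. Total secondary extinctions: 1.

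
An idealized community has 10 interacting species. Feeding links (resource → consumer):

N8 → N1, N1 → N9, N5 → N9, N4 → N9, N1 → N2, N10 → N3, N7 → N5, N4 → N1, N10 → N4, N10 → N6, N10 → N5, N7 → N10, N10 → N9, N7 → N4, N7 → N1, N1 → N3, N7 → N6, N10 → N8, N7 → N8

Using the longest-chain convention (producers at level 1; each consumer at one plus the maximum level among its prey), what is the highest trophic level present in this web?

Producers (level 1): N7.
N7 → N10 → N8 → N1 → N3 gives N3 level 5.
No species has a prey at level 5, so no species reaches level 6.

5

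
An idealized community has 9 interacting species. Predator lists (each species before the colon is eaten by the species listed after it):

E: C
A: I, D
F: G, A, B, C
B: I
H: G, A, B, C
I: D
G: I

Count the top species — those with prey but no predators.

2

Top species (has prey, but nothing eats it): C, D.
Count: 2.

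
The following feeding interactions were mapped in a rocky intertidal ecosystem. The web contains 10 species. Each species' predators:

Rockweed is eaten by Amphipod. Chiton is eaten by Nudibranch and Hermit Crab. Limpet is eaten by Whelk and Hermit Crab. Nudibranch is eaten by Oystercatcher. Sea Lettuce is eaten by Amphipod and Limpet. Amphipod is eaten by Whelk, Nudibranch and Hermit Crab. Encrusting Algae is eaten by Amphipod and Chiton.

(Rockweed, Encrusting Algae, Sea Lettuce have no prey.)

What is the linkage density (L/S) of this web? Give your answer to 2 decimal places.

There are L = 13 links among S = 10 species.
L/S = 13/10 = 1.3000 ≈ 1.30.

L/S = 1.30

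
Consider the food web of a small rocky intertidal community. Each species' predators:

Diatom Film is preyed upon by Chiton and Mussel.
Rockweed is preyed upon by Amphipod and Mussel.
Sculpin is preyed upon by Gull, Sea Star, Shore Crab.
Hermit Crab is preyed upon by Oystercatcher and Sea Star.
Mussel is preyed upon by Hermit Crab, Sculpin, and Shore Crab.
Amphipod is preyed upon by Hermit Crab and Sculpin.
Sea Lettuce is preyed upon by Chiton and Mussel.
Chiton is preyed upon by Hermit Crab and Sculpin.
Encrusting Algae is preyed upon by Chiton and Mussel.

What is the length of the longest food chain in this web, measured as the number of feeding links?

3 links

One longest chain: Rockweed → Mussel → Sculpin → Gull.
It has 4 species and 3 links.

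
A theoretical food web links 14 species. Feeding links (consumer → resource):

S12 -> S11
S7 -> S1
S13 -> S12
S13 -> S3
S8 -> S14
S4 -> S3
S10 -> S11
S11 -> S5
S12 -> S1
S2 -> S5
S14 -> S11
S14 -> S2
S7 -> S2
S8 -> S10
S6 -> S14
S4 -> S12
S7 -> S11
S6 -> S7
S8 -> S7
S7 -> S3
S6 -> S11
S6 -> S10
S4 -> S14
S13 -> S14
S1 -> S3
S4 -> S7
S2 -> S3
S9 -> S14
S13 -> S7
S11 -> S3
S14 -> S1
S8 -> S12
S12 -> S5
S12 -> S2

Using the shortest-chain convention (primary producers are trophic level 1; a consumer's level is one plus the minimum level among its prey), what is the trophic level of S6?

S3 is a producer → level 1.
S7 eats S3 → level 2.
S6 eats S7 → level 3.
No prey of S6 is below level 2, so 3 is the minimum.

Trophic level 3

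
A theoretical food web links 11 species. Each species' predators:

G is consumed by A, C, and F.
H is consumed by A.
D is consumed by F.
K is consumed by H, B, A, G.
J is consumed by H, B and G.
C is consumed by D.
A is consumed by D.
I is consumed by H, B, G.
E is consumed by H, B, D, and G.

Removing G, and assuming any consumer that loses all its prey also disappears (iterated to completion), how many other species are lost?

Remove G.
Round 1: C (all prey gone) → extinct.
No further losses. Total secondary extinctions: 1.

1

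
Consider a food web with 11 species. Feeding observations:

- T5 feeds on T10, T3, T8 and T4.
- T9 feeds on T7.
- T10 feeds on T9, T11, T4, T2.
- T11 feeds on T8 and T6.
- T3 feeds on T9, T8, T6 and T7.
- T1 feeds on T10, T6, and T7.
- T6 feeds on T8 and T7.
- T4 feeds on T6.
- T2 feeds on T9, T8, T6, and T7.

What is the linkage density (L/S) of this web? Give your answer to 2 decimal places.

There are L = 25 links among S = 11 species.
L/S = 25/11 = 2.2727 ≈ 2.27.

L/S = 2.27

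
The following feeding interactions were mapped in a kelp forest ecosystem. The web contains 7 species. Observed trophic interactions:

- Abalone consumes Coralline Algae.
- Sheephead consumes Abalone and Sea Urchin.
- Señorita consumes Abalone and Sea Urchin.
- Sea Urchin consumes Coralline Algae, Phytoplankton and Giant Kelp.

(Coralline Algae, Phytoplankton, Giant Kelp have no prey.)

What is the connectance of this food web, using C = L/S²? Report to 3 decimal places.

C = 0.163

The web has S = 7 species and L = 8 feeding links.
C = L / S² = 8 / 49 = 0.1633 ≈ 0.163.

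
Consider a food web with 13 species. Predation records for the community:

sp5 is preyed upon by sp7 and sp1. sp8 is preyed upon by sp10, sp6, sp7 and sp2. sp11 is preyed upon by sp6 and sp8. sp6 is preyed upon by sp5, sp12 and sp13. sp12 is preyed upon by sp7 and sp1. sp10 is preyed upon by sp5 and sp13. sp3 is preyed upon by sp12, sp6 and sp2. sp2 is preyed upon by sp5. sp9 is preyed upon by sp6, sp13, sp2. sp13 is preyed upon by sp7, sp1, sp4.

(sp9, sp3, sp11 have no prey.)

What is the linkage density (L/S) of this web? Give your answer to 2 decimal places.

L/S = 1.92

There are L = 25 links among S = 13 species.
L/S = 25/13 = 1.9231 ≈ 1.92.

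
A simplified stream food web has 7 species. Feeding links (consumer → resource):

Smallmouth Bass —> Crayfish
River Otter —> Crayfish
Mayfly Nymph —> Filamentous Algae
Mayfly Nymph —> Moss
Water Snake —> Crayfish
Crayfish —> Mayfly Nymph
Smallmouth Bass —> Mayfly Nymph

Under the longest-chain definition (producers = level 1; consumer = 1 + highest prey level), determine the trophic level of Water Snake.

Filamentous Algae is a producer → level 1.
Mayfly Nymph eats Filamentous Algae (level 1); other prey at levels: Moss 1 → level 2.
Crayfish eats Mayfly Nymph → level 3.
Water Snake eats Crayfish → level 4.

Trophic level 4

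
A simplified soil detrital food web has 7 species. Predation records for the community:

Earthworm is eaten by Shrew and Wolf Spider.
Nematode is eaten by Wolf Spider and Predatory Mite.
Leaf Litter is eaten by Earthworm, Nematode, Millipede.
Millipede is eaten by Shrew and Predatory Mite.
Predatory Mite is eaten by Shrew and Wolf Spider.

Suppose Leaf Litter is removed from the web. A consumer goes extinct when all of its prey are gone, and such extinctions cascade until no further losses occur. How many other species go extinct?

6

Remove Leaf Litter.
Round 1: Millipede (all prey gone), Nematode (all prey gone), Earthworm (all prey gone) → extinct.
Round 2: Predatory Mite (all prey gone) → extinct.
Round 3: Wolf Spider (all prey gone), Shrew (all prey gone) → extinct.
No further losses. Total secondary extinctions: 6.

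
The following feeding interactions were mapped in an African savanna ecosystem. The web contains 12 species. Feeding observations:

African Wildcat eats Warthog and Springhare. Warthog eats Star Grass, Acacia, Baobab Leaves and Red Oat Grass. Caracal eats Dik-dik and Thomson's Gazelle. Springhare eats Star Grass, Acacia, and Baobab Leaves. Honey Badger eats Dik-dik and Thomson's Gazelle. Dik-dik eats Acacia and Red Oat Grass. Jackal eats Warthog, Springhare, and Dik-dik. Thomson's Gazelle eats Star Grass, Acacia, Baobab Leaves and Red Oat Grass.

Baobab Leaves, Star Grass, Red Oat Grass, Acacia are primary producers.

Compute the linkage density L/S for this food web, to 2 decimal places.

There are L = 22 links among S = 12 species.
L/S = 22/12 = 1.8333 ≈ 1.83.

L/S = 1.83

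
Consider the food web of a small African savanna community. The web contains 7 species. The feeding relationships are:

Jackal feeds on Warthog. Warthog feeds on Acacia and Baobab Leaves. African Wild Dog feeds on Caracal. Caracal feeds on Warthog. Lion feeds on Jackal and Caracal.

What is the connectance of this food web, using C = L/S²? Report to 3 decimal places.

The web has S = 7 species and L = 7 feeding links.
C = L / S² = 7 / 49 = 0.1429 ≈ 0.143.

C = 0.143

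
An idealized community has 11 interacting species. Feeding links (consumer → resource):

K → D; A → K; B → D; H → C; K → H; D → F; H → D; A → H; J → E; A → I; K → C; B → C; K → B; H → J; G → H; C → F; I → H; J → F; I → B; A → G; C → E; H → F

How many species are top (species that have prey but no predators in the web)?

1

Top species (has prey, but nothing eats it): A.
Count: 1.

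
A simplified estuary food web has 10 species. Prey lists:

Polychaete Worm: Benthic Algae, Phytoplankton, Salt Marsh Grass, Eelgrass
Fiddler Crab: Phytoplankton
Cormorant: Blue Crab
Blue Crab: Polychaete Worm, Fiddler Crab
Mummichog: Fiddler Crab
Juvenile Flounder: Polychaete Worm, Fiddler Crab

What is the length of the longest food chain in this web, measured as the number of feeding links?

One longest chain: Benthic Algae → Polychaete Worm → Blue Crab → Cormorant.
It has 4 species and 3 links.

3 links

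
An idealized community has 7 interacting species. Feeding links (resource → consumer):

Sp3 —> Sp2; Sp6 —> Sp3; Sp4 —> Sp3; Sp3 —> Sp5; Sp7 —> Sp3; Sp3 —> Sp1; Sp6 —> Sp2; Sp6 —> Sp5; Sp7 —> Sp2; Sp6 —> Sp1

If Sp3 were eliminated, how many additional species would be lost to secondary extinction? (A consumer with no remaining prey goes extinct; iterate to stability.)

0

Remove Sp3.
Every predator of it retains at least one other prey: Sp5 still has Sp6; Sp1 still has Sp6; Sp2 still has Sp7, Sp6.
No consumer loses all prey, so no secondary extinctions occur.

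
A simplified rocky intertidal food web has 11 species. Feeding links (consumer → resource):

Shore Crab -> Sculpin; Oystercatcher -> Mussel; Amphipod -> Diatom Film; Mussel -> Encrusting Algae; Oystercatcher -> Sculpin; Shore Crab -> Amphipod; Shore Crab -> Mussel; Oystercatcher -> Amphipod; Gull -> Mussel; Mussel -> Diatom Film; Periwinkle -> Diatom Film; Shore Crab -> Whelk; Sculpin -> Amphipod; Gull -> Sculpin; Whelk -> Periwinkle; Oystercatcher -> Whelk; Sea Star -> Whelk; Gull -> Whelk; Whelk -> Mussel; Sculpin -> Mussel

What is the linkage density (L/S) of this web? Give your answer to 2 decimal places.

L/S = 1.82

There are L = 20 links among S = 11 species.
L/S = 20/11 = 1.8182 ≈ 1.82.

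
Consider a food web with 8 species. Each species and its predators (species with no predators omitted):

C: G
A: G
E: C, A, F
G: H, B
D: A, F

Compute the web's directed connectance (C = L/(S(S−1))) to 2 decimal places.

C = 0.16

The web has S = 8 species and L = 9 feeding links.
C = L / (S(S−1)) = 9 / 56 = 0.1607 ≈ 0.16.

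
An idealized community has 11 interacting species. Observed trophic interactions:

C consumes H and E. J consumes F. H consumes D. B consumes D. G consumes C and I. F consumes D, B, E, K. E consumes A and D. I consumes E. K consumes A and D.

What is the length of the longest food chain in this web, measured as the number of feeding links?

One longest chain: A → E → F → J.
It has 4 species and 3 links.

3 links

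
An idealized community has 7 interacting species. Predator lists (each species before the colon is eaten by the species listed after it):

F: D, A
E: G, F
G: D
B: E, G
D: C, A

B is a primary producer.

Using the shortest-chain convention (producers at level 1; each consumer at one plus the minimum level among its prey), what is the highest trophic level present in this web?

Producers (level 1): B.
Following each consumer down to its lowest-level prey: B → G → D → C (levels 1 through 4).
All prey of C (D 3) are at level 3 or above, so C is at level 1 + 3 = 4.
Every consumer has at least one prey at level 3 or below, so none exceeds level 4.

4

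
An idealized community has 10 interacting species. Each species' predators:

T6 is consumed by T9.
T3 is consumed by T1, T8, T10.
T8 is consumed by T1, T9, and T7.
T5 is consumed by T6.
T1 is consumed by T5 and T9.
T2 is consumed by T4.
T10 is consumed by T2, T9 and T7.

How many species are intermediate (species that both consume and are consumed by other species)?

Intermediate species (has both prey and predators): T10, T8, T1, T2, T5, T6.
Count: 6.

6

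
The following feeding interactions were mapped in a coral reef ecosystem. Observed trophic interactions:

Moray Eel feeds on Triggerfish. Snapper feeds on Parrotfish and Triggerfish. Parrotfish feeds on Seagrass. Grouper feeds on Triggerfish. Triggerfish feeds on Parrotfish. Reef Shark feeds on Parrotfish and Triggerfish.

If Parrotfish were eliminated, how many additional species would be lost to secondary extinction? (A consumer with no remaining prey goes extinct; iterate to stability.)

Remove Parrotfish.
Round 1: Triggerfish (all prey gone) → extinct.
Round 2: Grouper (all prey gone), Reef Shark (all prey gone), Moray Eel (all prey gone), Snapper (all prey gone) → extinct.
No further losses. Total secondary extinctions: 5.

5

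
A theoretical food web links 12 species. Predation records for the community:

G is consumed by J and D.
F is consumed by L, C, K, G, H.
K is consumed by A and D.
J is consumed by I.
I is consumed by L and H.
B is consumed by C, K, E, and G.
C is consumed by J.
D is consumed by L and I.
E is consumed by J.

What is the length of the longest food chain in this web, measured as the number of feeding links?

One longest chain: B → K → D → I → L.
It has 5 species and 4 links.

4 links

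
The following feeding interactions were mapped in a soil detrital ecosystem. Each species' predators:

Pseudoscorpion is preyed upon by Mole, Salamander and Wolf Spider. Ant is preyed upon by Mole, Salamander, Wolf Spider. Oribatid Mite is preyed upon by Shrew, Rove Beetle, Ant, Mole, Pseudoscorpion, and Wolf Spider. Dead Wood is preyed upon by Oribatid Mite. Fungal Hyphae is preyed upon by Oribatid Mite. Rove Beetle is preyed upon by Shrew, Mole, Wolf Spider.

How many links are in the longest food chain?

3 links

One longest chain: Fungal Hyphae → Oribatid Mite → Pseudoscorpion → Salamander.
It has 4 species and 3 links.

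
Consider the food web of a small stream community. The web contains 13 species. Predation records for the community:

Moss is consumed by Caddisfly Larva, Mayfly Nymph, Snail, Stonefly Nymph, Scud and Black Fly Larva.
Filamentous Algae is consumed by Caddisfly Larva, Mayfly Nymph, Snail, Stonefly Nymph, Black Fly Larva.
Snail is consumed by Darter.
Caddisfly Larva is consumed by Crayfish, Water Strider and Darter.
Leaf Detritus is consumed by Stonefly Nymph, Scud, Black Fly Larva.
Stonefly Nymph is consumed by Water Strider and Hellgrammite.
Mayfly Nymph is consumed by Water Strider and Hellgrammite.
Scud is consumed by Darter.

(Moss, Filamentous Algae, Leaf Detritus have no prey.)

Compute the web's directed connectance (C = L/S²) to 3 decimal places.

The web has S = 13 species and L = 23 feeding links.
C = L / S² = 23 / 169 = 0.1361 ≈ 0.136.

C = 0.136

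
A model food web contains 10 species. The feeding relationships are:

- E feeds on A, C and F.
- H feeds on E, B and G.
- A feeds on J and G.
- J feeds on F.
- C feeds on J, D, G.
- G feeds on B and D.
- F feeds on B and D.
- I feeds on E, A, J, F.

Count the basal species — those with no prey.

Basal species (no prey listed): D, B.
Count: 2.

2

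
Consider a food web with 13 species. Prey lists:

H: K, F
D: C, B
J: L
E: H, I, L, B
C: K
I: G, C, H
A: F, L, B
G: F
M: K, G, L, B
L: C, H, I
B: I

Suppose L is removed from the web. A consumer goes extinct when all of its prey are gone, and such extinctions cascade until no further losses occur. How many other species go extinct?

Remove L.
Round 1: J (all prey gone) → extinct.
No further losses. Total secondary extinctions: 1.

1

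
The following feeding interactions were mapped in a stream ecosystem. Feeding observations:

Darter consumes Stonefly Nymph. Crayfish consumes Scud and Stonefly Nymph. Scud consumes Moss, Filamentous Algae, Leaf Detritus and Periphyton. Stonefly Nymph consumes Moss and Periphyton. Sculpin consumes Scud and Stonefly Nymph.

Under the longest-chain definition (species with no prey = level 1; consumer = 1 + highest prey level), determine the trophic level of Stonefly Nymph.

Moss has no prey (basal) → level 1.
Stonefly Nymph eats Moss (level 1); other prey at levels: Periphyton 1 → level 2.

Trophic level 2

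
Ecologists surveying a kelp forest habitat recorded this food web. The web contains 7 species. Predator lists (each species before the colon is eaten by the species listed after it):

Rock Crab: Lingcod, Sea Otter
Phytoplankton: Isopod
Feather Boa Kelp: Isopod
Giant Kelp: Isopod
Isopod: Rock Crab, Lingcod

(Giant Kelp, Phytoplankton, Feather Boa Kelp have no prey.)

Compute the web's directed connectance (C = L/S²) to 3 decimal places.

The web has S = 7 species and L = 7 feeding links.
C = L / S² = 7 / 49 = 0.1429 ≈ 0.143.

C = 0.143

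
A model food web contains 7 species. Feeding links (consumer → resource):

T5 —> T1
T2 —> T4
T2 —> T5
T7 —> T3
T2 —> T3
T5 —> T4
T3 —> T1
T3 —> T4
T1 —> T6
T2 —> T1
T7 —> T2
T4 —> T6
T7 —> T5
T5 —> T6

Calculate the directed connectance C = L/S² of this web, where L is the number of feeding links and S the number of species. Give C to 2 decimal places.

The web has S = 7 species and L = 14 feeding links.
C = L / S² = 14 / 49 = 0.2857 ≈ 0.29.

C = 0.29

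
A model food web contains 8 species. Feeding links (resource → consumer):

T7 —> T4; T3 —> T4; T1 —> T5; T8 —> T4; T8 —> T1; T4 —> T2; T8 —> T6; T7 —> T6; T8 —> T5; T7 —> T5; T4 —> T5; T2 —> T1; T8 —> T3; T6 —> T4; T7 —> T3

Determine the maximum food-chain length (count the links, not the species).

5 links

One longest chain: T8 → T6 → T4 → T2 → T1 → T5.
It has 6 species and 5 links.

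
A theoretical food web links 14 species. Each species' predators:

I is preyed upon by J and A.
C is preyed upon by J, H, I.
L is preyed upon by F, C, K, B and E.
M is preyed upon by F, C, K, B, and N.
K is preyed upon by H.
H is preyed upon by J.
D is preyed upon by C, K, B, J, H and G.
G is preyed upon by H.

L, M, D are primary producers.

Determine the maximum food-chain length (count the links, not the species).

3 links

One longest chain: L → K → H → J.
It has 4 species and 3 links.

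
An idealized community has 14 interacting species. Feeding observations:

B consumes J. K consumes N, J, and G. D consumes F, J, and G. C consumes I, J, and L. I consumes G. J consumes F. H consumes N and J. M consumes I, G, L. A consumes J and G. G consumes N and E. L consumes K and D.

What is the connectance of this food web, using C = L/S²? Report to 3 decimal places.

The web has S = 14 species and L = 23 feeding links.
C = L / S² = 23 / 196 = 0.1173 ≈ 0.117.

C = 0.117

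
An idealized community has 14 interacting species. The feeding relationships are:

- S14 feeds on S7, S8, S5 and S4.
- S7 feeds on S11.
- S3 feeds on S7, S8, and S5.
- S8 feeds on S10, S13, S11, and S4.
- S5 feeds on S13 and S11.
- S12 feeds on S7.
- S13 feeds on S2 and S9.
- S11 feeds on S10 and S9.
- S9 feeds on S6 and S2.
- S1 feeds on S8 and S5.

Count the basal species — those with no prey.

Basal species (no prey listed): S10, S4, S2, S6.
Count: 4.

4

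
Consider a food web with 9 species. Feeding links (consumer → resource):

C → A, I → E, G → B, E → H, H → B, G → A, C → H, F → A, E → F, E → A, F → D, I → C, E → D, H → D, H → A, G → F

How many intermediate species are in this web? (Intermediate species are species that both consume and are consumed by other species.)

Intermediate species (has both prey and predators): F, H, E, C.
Count: 4.

4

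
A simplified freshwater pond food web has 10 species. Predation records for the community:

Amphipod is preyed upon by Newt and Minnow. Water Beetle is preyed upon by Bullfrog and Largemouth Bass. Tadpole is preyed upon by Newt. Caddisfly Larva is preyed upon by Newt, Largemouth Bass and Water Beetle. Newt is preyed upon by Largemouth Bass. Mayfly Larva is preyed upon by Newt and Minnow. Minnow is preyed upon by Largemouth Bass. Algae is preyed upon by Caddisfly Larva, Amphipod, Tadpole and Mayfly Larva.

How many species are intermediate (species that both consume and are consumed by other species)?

7

Intermediate species (has both prey and predators): Amphipod, Caddisfly Larva, Mayfly Larva, Tadpole, Water Beetle, Minnow, Newt.
Count: 7.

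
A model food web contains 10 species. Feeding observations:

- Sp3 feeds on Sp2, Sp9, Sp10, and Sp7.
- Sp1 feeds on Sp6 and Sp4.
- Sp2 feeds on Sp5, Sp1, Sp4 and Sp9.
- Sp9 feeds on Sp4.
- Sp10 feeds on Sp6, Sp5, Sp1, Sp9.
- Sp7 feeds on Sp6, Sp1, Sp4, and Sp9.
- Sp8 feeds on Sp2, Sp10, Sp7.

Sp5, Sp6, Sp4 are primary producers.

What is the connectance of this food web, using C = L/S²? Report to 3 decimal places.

C = 0.220

The web has S = 10 species and L = 22 feeding links.
C = L / S² = 22 / 100 = 0.2200 ≈ 0.220.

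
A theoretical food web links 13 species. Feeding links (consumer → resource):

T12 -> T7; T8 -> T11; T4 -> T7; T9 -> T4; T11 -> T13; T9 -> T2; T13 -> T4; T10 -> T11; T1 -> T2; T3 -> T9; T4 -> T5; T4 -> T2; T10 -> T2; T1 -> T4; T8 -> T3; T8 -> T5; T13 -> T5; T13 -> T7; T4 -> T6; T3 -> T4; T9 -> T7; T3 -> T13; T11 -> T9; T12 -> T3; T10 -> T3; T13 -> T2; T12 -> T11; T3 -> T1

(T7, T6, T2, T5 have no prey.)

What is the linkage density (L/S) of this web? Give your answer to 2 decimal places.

There are L = 28 links among S = 13 species.
L/S = 28/13 = 2.1538 ≈ 2.15.

L/S = 2.15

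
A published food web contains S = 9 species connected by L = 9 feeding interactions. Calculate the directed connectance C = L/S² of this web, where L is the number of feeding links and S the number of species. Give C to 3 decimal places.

C = 0.111

The web has S = 9 species and L = 9 feeding links.
C = L / S² = 9 / 81 = 0.1111 ≈ 0.111.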